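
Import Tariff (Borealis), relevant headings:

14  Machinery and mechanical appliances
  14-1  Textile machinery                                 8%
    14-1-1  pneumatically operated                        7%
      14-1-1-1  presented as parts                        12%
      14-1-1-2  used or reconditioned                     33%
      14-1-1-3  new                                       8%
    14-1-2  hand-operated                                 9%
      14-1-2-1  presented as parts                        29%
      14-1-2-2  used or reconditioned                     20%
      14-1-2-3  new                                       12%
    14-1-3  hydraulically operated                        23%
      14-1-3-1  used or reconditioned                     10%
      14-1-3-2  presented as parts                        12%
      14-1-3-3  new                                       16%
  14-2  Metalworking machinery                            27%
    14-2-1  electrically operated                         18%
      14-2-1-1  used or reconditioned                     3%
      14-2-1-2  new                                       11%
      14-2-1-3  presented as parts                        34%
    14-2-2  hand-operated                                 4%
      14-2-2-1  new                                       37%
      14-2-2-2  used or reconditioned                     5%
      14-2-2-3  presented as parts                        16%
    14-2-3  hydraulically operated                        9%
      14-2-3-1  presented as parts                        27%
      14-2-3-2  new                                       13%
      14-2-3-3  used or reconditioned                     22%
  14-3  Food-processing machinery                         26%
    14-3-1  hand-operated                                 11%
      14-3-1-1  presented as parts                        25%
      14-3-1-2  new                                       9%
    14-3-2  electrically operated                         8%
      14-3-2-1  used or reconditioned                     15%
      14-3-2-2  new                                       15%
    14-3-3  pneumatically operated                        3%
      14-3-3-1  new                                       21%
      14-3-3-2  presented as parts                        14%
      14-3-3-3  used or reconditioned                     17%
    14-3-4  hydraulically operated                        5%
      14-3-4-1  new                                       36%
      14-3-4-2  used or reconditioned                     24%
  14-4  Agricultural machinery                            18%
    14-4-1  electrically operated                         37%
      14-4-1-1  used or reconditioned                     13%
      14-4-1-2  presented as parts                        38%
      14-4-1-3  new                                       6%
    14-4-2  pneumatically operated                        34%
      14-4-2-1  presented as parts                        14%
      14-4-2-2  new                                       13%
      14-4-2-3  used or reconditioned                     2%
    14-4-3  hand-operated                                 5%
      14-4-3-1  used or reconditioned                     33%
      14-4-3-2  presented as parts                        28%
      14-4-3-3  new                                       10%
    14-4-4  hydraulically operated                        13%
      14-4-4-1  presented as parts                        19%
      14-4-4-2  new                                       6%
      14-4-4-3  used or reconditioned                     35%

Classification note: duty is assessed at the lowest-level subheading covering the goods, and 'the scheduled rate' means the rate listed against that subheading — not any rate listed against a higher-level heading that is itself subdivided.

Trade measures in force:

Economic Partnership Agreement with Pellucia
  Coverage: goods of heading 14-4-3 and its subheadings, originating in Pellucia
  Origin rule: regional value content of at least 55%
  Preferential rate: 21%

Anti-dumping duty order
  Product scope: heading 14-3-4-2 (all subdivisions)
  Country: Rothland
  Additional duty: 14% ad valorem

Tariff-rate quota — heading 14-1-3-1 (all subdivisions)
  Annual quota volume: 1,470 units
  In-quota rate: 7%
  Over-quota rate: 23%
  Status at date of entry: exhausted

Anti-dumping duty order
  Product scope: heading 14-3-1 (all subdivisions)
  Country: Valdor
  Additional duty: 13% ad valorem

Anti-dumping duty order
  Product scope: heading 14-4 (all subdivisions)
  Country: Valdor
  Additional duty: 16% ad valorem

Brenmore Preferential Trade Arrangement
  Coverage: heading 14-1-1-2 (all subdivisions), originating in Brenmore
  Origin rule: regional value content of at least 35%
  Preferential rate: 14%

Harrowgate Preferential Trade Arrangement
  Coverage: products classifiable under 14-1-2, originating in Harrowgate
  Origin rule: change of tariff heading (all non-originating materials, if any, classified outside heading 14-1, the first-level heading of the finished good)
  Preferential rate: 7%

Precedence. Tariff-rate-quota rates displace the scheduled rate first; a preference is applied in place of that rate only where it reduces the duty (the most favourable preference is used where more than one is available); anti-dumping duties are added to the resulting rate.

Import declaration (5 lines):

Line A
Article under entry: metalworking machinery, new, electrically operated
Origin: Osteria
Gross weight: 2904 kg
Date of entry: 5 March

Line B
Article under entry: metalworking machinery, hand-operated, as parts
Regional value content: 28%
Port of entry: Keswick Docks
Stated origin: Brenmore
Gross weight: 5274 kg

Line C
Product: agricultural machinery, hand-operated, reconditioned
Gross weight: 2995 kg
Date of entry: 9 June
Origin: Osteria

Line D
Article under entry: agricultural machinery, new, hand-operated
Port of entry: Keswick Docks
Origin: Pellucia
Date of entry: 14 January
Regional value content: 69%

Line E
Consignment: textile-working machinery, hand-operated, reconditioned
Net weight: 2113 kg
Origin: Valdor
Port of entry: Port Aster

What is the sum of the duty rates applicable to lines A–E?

Line A: metalworking → 14-2; electrically operated → 14-2-1; new → 14-2-1-2. Scheduled 11%. No special measure applies. → 11%.
Line B: metalworking → 14-2; hand-operated → 14-2-2; as parts → 14-2-2-3. Scheduled 16%. Brenmore agreement on 14-1-1-2: 14-2-2-3 not covered. → 16%.
Line C: agricultural → 14-4; hand-operated → 14-4-3; reconditioned → 14-4-3-1. Scheduled 33%. No special measure applies. → 33%.
Line D: agricultural → 14-4; hand-operated → 14-4-3; new → 14-4-3-3. Scheduled 10%. Pellucia agreement on 14-4-3: RVC ≥ 55% → 21% available; preference 21% not lower than 10% → no reduction. → 10%.
Line E: textile-working → 14-1; hand-operated → 14-1-2; reconditioned → 14-1-2-2. Scheduled 20%. No special measure applies. → 20%.
Sum: 11% + 16% + 33% + 10% + 20% = 90%.

90%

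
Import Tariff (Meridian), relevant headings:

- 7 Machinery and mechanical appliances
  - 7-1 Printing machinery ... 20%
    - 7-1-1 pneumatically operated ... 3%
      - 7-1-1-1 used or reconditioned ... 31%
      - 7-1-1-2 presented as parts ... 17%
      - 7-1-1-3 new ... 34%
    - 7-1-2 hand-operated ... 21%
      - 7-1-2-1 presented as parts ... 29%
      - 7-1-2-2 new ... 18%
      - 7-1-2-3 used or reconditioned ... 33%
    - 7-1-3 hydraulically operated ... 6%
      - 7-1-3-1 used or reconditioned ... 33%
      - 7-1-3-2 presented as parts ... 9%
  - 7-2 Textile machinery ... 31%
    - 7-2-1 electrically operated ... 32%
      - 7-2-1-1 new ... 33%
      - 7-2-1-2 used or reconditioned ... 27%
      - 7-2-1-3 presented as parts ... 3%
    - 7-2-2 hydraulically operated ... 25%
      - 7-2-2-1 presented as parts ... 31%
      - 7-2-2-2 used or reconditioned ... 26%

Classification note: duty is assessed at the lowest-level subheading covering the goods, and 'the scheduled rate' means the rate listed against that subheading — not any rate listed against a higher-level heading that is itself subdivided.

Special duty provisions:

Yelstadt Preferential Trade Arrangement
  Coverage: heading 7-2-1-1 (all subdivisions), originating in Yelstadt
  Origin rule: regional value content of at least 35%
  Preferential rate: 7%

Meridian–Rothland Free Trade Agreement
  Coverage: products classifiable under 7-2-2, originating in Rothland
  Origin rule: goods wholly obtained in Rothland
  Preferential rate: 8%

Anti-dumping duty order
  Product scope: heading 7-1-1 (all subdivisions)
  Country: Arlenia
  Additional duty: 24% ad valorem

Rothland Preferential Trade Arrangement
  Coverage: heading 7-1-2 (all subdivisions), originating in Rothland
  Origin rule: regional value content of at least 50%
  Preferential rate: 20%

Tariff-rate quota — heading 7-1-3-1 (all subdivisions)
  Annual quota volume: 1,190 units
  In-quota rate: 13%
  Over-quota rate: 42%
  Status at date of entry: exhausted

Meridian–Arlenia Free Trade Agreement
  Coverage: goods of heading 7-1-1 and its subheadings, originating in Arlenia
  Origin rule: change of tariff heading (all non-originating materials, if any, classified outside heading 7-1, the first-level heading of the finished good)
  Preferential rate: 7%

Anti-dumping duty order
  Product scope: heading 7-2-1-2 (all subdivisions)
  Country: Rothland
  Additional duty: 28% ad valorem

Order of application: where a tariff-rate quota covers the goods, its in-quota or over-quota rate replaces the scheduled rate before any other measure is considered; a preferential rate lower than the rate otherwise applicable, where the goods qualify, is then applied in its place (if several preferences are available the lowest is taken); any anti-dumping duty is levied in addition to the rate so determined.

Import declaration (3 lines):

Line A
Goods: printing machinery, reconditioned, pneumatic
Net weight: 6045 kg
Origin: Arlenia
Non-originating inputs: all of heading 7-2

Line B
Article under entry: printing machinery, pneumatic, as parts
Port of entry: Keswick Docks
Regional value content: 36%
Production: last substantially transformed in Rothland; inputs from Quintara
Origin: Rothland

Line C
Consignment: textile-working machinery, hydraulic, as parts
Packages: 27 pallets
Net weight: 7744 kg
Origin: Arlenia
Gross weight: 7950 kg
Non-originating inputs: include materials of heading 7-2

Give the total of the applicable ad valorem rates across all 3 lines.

Line A: printing → 7-1; pneumatic → 7-1-1; reconditioned → 7-1-1-1. Scheduled 31%. Arlenia agreement on 7-1-1: CTH met → 7% available; preferential 7%; anti-dumping (Arlenia, 7-1-1): +24%; total 7% + 24% = 31%. → 31%.
Line B: printing → 7-1; pneumatic → 7-1-1; as parts → 7-1-1-2. Scheduled 17%. Rothland agreement on 7-2-2: 7-1-1-2 not covered; Rothland agreement on 7-1-2: 7-1-1-2 not covered. → 17%.
Line C: textile-working → 7-2; hydraulic → 7-2-2; as parts → 7-2-2-1. Scheduled 31%. Arlenia agreement on 7-1-1: 7-2-2-1 not covered. → 31%.
Sum: 31% + 17% + 31% = 79%.

79%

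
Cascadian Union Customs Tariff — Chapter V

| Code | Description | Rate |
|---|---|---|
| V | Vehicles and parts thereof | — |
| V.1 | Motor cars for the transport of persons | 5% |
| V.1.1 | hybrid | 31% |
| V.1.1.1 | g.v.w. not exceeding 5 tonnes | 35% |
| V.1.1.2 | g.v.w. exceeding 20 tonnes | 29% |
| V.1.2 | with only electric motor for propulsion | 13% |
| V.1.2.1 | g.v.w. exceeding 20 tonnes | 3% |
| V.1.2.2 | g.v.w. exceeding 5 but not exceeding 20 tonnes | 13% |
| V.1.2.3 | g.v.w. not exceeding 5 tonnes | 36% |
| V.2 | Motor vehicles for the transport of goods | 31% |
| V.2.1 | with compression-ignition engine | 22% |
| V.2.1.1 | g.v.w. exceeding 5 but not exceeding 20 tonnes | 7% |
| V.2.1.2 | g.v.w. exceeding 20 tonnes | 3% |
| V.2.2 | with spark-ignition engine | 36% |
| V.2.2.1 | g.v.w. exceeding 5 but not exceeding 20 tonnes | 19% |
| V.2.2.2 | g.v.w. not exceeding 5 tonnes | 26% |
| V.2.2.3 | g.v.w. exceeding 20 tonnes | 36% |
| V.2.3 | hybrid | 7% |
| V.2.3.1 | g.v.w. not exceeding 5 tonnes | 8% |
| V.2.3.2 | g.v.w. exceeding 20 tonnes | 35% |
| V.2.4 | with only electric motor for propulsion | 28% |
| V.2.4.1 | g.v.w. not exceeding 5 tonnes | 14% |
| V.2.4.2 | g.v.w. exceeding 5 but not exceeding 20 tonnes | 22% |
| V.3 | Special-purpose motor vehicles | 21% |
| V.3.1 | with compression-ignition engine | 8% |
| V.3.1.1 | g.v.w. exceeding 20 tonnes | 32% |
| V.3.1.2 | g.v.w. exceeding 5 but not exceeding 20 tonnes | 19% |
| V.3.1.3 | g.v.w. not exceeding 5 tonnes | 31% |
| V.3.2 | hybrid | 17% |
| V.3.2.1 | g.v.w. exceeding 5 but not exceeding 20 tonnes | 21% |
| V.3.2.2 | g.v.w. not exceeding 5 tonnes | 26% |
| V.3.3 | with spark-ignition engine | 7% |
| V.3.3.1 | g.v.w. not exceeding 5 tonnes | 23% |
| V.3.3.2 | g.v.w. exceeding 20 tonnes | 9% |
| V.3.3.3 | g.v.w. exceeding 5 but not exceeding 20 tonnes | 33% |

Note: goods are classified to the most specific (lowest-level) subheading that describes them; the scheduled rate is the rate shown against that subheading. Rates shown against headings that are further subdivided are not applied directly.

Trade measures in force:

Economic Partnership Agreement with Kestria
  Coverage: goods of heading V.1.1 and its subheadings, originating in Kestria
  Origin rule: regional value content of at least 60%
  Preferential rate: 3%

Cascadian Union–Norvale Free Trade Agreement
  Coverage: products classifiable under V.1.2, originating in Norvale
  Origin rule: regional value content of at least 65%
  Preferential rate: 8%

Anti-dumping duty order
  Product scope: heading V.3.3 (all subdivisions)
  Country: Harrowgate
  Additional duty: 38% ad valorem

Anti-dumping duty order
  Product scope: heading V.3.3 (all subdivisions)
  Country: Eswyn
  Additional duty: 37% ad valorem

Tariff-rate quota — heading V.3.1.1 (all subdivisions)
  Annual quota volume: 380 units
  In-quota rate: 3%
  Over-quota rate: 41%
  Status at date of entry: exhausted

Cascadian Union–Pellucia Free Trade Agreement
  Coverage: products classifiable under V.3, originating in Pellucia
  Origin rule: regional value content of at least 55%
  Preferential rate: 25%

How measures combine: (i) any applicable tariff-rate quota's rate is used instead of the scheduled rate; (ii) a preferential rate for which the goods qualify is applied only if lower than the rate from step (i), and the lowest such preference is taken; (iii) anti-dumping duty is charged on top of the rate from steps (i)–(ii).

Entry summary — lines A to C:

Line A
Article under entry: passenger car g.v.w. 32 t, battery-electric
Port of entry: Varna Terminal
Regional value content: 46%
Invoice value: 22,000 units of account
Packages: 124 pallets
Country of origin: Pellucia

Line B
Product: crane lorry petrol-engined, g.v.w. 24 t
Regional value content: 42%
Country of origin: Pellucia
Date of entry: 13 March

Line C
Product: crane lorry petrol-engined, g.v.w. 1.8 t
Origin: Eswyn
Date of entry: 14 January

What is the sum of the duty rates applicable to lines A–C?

Line A: passenger car → V.1; battery-electric → V.1.2; g.v.w. 32 t → V.1.2.1. Scheduled 3%. Pellucia agreement on V.3: V.1.2.1 not covered. → 3%.
Line B: crane lorry → V.3; petrol-engined → V.3.3; g.v.w. 24 t → V.3.3.2. Scheduled 9%. Pellucia agreement on V.3: RVC < 55%. → 9%.
Line C: crane lorry → V.3; petrol-engined → V.3.3; g.v.w. 1.8 t → V.3.3.1. Scheduled 23%. anti-dumping (Eswyn, V.3.3): +37%; total 23% + 37% = 60%. → 60%.
Sum: 3% + 9% + 60% = 72%.

72%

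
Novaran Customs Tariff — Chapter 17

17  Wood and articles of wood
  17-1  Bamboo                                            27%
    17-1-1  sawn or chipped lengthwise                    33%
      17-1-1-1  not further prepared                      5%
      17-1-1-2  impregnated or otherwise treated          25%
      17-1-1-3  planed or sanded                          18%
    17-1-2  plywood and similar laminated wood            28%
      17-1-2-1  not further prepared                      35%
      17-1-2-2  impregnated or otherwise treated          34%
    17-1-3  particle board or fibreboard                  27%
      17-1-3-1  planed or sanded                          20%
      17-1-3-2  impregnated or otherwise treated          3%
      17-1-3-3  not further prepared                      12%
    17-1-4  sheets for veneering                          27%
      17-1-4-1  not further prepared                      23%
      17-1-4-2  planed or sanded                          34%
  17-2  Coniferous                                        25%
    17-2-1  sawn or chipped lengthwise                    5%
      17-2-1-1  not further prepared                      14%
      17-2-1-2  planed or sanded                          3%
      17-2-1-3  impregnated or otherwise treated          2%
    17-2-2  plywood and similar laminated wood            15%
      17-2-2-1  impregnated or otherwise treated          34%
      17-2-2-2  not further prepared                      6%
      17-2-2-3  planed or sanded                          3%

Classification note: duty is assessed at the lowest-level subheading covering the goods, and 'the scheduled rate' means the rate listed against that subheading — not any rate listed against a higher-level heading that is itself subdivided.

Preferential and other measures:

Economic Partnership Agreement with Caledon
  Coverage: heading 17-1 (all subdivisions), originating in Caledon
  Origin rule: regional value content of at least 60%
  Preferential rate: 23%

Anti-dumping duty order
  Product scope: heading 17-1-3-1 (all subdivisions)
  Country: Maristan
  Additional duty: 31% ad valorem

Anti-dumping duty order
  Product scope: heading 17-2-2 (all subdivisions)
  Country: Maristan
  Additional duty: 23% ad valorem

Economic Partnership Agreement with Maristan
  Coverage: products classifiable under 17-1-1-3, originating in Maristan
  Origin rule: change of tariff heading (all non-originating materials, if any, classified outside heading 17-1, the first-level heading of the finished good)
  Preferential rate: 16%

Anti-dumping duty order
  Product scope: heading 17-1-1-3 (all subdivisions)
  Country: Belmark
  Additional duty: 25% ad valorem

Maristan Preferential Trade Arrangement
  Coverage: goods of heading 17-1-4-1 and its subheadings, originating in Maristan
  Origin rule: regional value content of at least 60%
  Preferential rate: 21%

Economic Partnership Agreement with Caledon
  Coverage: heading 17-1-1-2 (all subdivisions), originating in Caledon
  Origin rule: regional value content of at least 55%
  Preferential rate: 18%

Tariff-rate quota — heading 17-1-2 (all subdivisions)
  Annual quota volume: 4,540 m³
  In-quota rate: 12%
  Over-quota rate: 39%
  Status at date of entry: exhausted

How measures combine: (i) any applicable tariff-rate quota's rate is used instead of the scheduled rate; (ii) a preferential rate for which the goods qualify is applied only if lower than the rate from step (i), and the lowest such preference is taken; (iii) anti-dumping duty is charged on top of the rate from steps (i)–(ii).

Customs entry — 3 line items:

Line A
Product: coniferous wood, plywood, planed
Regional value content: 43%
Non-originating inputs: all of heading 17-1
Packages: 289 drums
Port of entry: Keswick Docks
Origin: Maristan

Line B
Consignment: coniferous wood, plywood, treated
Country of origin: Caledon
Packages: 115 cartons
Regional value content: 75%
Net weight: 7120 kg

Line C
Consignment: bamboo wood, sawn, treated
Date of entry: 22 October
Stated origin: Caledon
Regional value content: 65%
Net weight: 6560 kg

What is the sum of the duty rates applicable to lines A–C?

Line A: coniferous → 17-2; plywood → 17-2-2; planed → 17-2-2-3. Scheduled 3%. Maristan agreement on 17-1-1-3: 17-2-2-3 not covered; Maristan agreement on 17-1-4-1: 17-2-2-3 not covered; anti-dumping (Maristan, 17-2-2): +23%; total 3% + 23% = 26%. → 26%.
Line B: coniferous → 17-2; plywood → 17-2-2; treated → 17-2-2-1. Scheduled 34%. Caledon agreement on 17-1: 17-2-2-1 not covered; Caledon agreement on 17-1-1-2: 17-2-2-1 not covered. → 34%.
Line C: bamboo → 17-1; sawn → 17-1-1; treated → 17-1-1-2. Scheduled 25%. Caledon agreement on 17-1: RVC ≥ 60% → 23% available; Caledon agreement on 17-1-1-2: RVC ≥ 55% → 18% available; preferential 18%. → 18%.
Sum: 26% + 34% + 18% = 78%.

78%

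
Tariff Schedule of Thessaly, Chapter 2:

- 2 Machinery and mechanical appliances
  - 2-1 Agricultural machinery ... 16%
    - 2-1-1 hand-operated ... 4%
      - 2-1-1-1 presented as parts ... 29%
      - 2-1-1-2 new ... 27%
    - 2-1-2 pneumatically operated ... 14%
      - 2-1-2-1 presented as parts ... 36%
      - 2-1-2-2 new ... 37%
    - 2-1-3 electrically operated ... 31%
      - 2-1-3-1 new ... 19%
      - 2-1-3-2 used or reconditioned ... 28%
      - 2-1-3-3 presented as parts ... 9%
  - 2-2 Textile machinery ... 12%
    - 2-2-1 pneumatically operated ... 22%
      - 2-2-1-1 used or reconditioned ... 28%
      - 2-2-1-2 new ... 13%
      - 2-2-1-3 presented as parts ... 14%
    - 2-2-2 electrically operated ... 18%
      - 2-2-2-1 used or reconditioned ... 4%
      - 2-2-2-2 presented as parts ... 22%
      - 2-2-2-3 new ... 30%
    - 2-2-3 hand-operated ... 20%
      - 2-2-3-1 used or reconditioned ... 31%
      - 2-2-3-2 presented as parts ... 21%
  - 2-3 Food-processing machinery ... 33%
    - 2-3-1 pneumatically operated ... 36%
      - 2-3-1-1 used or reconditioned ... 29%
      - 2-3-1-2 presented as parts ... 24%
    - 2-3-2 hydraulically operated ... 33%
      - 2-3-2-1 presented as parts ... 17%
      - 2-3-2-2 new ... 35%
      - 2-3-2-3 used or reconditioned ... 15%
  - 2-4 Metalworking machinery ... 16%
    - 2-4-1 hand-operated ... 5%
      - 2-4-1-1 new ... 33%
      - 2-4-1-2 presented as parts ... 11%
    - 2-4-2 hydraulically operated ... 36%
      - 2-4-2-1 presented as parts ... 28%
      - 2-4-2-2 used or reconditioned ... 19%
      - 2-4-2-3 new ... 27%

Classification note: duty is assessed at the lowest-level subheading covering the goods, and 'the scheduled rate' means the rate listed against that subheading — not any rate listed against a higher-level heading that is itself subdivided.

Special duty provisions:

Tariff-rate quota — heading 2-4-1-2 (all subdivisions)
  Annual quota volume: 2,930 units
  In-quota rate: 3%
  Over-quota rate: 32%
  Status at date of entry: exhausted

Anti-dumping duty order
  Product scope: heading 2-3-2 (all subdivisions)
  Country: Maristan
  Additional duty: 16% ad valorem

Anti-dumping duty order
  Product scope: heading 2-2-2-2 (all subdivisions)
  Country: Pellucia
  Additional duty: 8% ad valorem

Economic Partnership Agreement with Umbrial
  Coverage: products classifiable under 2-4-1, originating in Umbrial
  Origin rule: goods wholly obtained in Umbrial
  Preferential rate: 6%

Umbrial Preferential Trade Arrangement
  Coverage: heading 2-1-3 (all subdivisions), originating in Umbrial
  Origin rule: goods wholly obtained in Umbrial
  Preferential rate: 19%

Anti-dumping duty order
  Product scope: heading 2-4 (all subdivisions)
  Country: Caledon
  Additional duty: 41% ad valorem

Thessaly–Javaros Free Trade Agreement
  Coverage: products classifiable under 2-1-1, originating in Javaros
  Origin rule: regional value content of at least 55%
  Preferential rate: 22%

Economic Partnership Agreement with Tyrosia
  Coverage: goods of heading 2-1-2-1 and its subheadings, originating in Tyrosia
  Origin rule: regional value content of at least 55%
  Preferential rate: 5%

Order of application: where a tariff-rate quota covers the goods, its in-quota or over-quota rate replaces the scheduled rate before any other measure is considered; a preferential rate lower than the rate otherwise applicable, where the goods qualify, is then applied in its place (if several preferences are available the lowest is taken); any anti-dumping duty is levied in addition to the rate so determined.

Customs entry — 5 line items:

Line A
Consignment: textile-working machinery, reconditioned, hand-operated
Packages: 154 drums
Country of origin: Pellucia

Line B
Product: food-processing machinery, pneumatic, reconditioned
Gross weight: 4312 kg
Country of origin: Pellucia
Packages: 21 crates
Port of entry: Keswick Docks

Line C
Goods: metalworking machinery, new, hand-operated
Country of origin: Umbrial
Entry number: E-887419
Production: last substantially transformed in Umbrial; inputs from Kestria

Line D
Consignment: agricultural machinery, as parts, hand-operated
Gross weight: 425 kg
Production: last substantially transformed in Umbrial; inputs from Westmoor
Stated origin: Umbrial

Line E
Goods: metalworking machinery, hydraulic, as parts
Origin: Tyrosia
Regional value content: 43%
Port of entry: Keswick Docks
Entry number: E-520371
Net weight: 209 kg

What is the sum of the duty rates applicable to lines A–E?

Line A: textile-working → 2-2; hand-operated → 2-2-3; reconditioned → 2-2-3-1. Scheduled 31%. No special measure applies. → 31%.
Line B: food-processing → 2-3; pneumatic → 2-3-1; reconditioned → 2-3-1-1. Scheduled 29%. No special measure applies. → 29%.
Line C: metalworking → 2-4; hand-operated → 2-4-1; new → 2-4-1-1. Scheduled 33%. Umbrial agreement on 2-4-1: not wholly obtained; Umbrial agreement on 2-1-3: 2-4-1-1 not covered. → 33%.
Line D: agricultural → 2-1; hand-operated → 2-1-1; as parts → 2-1-1-1. Scheduled 29%. Umbrial agreement on 2-4-1: 2-1-1-1 not covered; Umbrial agreement on 2-1-3: 2-1-1-1 not covered. → 29%.
Line E: metalworking → 2-4; hydraulic → 2-4-2; as parts → 2-4-2-1. Scheduled 28%. Tyrosia agreement on 2-1-2-1: 2-4-2-1 not covered. → 28%.
Sum: 31% + 29% + 33% + 29% + 28% = 150%.

150%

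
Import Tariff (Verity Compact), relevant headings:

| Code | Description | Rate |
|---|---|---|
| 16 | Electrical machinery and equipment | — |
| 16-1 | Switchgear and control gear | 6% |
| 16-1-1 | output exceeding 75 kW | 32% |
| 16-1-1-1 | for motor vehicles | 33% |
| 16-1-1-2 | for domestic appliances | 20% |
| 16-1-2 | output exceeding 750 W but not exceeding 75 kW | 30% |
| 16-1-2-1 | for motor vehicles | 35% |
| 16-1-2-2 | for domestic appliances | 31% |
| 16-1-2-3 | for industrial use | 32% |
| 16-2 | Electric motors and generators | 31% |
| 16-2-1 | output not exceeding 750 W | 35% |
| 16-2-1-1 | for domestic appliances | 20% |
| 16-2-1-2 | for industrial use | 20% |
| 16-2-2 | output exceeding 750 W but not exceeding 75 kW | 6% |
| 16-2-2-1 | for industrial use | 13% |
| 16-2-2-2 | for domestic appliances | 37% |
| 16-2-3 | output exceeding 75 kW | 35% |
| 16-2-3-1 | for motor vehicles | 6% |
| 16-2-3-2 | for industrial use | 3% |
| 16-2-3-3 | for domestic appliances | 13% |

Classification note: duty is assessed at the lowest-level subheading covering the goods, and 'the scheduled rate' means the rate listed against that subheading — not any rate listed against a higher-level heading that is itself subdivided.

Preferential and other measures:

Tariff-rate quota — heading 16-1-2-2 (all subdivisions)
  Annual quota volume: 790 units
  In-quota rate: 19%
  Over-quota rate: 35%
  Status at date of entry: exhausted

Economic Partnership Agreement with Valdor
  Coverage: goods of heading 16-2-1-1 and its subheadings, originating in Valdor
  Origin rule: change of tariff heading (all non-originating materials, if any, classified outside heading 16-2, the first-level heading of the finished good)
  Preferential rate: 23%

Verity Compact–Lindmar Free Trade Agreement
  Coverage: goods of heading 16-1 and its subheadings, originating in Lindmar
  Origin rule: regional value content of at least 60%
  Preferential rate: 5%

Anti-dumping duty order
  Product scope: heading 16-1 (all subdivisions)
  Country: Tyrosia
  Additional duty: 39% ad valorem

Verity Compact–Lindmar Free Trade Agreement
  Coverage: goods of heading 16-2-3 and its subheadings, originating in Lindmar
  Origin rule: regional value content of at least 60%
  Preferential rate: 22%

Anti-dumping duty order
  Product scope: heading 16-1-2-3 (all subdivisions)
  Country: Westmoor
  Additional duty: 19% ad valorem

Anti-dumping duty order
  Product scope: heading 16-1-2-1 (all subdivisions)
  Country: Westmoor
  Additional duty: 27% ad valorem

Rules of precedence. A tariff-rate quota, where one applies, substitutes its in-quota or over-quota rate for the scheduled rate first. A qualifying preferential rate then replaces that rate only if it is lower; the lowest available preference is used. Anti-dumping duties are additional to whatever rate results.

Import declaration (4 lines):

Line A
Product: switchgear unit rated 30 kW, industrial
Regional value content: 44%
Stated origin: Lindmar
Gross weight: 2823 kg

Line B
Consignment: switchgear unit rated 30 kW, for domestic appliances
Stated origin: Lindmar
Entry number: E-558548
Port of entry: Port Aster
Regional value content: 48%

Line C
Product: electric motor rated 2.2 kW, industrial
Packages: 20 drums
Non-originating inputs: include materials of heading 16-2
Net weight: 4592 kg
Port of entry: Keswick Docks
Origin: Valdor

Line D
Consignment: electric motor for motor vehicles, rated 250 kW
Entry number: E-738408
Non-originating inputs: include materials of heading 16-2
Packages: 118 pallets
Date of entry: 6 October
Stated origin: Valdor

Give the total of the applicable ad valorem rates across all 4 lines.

86%

Line A: switchgear unit → 16-1; rated 30 kW → 16-1-2; industrial → 16-1-2-3. Scheduled 32%. Lindmar agreement on 16-1: RVC < 60%; Lindmar agreement on 16-2-3: 16-1-2-3 not covered. → 32%.
Line B: switchgear unit → 16-1; rated 30 kW → 16-1-2; for domestic appliances → 16-1-2-2. Scheduled 31%. quota on 16-1-2-2 exhausted → over-quota 35%; Lindmar agreement on 16-1: RVC < 60%; Lindmar agreement on 16-2-3: 16-1-2-2 not covered. → 35%.
Line C: electric motor → 16-2; rated 2.2 kW → 16-2-2; industrial → 16-2-2-1. Scheduled 13%. Valdor agreement on 16-2-1-1: 16-2-2-1 not covered. → 13%.
Line D: electric motor → 16-2; rated 250 kW → 16-2-3; for motor vehicles → 16-2-3-1. Scheduled 6%. Valdor agreement on 16-2-1-1: 16-2-3-1 not covered. → 6%.
Sum: 32% + 35% + 13% + 6% = 86%.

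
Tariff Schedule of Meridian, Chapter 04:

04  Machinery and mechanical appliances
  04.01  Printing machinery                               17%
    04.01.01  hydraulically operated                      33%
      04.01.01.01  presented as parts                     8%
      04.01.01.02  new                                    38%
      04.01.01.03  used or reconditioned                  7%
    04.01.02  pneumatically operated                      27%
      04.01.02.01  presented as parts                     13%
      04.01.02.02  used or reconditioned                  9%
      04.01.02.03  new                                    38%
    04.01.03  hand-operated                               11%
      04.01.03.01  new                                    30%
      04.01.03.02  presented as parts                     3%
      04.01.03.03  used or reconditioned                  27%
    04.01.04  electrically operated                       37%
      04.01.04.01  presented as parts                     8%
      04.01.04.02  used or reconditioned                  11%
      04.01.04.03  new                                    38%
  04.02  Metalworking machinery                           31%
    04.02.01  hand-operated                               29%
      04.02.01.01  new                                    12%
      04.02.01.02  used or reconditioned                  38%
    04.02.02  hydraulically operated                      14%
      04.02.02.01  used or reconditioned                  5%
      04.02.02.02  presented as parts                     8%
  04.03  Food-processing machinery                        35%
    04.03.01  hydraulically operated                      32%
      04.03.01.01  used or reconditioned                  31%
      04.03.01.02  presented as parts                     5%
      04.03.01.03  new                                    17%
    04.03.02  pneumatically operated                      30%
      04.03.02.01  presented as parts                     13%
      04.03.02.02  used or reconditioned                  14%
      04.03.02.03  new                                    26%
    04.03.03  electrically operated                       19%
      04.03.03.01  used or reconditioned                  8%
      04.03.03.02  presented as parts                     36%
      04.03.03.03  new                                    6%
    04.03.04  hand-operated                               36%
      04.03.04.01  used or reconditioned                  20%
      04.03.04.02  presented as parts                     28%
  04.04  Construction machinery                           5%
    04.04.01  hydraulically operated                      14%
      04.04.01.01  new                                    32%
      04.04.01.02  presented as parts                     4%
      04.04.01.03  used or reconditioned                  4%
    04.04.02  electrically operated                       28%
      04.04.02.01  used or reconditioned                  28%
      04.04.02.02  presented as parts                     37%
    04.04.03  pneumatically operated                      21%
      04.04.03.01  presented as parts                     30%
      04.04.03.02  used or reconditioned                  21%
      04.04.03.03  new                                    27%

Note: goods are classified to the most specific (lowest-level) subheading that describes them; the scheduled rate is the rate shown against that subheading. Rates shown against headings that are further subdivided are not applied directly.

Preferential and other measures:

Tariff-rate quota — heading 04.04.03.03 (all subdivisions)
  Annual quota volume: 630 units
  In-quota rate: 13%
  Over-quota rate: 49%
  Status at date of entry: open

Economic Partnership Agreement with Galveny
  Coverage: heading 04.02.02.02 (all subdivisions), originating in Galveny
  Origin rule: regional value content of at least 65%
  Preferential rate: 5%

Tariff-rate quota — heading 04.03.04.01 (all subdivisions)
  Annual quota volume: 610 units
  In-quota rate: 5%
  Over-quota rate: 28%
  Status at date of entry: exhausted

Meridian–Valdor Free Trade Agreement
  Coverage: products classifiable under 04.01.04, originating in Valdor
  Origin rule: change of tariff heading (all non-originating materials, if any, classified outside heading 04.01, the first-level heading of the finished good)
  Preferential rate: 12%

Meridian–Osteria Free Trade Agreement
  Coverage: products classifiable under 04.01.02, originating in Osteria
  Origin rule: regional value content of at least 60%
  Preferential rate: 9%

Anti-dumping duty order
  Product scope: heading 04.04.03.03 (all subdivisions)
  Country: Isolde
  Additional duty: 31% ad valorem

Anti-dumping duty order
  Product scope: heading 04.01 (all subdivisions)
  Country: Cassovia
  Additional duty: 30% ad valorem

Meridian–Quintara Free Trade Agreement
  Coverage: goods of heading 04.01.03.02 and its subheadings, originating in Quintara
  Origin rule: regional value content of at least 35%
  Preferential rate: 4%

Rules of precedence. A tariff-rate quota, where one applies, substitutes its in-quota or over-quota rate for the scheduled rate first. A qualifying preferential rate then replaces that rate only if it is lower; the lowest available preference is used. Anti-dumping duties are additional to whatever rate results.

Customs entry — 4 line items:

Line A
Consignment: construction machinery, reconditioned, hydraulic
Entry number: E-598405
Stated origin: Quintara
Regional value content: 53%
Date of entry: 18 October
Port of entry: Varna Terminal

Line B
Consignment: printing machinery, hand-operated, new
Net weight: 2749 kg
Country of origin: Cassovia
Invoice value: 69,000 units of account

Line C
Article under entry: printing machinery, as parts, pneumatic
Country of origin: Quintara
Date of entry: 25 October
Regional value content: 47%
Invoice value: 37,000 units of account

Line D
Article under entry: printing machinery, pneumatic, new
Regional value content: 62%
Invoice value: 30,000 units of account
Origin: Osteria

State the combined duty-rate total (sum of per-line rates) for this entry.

86%

Line A: construction → 04.04; hydraulic → 04.04.01; reconditioned → 04.04.01.03. Scheduled 4%. Quintara agreement on 04.01.03.02: 04.04.01.03 not covered. → 4%.
Line B: printing → 04.01; hand-operated → 04.01.03; new → 04.01.03.01. Scheduled 30%. anti-dumping (Cassovia, 04.01): +30%; total 30% + 30% = 60%. → 60%.
Line C: printing → 04.01; pneumatic → 04.01.02; as parts → 04.01.02.01. Scheduled 13%. Quintara agreement on 04.01.03.02: 04.01.02.01 not covered. → 13%.
Line D: printing → 04.01; pneumatic → 04.01.02; new → 04.01.02.03. Scheduled 38%. Osteria agreement on 04.01.02: RVC ≥ 60% → 9% available; preferential 9%. → 9%.
Sum: 4% + 60% + 13% + 9% = 86%.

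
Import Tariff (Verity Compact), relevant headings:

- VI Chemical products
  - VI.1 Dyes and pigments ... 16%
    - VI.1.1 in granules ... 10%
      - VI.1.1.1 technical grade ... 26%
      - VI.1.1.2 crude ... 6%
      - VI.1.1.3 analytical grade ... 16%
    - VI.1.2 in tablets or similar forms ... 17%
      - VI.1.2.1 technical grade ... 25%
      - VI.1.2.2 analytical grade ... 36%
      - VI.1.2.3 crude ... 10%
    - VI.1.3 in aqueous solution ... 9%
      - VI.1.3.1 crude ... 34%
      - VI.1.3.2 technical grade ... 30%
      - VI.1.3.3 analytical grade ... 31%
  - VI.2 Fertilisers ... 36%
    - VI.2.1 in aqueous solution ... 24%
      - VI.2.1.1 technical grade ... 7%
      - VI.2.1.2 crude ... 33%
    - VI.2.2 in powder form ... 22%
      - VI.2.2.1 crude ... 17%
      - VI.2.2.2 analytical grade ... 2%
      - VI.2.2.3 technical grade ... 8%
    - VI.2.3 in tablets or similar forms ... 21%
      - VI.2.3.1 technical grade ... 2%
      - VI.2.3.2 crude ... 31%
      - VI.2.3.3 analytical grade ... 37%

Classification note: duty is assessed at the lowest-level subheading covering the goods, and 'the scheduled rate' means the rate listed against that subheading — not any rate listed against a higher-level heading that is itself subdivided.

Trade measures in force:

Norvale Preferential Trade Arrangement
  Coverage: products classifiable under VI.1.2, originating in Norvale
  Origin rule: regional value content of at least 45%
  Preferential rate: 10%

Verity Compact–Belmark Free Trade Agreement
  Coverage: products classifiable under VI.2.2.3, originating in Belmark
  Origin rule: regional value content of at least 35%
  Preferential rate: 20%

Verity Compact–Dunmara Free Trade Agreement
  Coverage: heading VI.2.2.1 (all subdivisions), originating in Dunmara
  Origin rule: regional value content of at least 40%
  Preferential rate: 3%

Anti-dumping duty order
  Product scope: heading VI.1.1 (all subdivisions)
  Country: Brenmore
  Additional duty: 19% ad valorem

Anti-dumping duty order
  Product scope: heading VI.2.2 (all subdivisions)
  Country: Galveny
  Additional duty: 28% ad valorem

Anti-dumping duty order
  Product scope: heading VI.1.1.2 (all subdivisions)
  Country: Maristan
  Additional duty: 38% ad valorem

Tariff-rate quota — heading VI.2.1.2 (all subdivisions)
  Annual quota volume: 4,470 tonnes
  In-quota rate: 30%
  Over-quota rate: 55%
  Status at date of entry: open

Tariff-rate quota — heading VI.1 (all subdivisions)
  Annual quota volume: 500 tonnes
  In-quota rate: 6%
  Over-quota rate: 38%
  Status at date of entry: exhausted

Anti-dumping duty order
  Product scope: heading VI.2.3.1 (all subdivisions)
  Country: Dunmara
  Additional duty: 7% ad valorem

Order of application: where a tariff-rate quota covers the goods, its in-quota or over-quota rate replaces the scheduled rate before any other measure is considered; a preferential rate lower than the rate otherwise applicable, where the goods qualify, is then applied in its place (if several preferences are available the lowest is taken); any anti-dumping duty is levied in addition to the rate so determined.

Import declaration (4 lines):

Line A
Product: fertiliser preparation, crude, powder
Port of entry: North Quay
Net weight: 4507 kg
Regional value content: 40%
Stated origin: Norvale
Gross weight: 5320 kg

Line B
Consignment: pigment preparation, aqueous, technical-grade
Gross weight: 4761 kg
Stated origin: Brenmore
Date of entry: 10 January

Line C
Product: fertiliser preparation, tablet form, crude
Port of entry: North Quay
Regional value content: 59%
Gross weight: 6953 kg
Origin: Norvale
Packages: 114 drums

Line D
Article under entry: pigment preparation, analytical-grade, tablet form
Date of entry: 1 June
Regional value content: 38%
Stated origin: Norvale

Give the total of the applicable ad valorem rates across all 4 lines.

Line A: fertiliser → VI.2; powder → VI.2.2; crude → VI.2.2.1. Scheduled 17%. Norvale agreement on VI.1.2: VI.2.2.1 not covered. → 17%.
Line B: pigment → VI.1; aqueous → VI.1.3; technical-grade → VI.1.3.2. Scheduled 30%. quota on VI.1 exhausted → over-quota 38%. → 38%.
Line C: fertiliser → VI.2; tablet form → VI.2.3; crude → VI.2.3.2. Scheduled 31%. Norvale agreement on VI.1.2: VI.2.3.2 not covered. → 31%.
Line D: pigment → VI.1; tablet form → VI.1.2; analytical-grade → VI.1.2.2. Scheduled 36%. quota on VI.1 exhausted → over-quota 38%; Norvale agreement on VI.1.2: RVC < 45%. → 38%.
Sum: 17% + 38% + 31% + 38% = 124%.

124%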